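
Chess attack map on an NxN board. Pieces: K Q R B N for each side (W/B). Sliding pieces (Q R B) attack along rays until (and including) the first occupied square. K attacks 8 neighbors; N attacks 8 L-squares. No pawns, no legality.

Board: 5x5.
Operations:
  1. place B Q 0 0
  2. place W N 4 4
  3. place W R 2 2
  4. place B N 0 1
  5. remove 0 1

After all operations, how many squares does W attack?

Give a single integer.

Answer: 8

Derivation:
Op 1: place BQ@(0,0)
Op 2: place WN@(4,4)
Op 3: place WR@(2,2)
Op 4: place BN@(0,1)
Op 5: remove (0,1)
Per-piece attacks for W:
  WR@(2,2): attacks (2,3) (2,4) (2,1) (2,0) (3,2) (4,2) (1,2) (0,2)
  WN@(4,4): attacks (3,2) (2,3)
Union (8 distinct): (0,2) (1,2) (2,0) (2,1) (2,3) (2,4) (3,2) (4,2)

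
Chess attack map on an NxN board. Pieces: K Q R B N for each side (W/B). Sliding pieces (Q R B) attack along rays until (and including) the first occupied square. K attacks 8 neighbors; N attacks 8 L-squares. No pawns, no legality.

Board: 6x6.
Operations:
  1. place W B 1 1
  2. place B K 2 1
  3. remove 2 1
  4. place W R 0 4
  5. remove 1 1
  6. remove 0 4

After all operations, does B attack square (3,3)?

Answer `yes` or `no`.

Answer: no

Derivation:
Op 1: place WB@(1,1)
Op 2: place BK@(2,1)
Op 3: remove (2,1)
Op 4: place WR@(0,4)
Op 5: remove (1,1)
Op 6: remove (0,4)
Per-piece attacks for B:
B attacks (3,3): no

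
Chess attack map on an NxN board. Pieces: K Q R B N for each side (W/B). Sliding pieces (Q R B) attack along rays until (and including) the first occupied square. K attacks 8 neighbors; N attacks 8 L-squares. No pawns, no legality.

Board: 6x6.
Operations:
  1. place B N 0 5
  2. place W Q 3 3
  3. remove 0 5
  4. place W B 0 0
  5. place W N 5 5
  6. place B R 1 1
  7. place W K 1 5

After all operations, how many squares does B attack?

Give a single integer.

Op 1: place BN@(0,5)
Op 2: place WQ@(3,3)
Op 3: remove (0,5)
Op 4: place WB@(0,0)
Op 5: place WN@(5,5)
Op 6: place BR@(1,1)
Op 7: place WK@(1,5)
Per-piece attacks for B:
  BR@(1,1): attacks (1,2) (1,3) (1,4) (1,5) (1,0) (2,1) (3,1) (4,1) (5,1) (0,1) [ray(0,1) blocked at (1,5)]
Union (10 distinct): (0,1) (1,0) (1,2) (1,3) (1,4) (1,5) (2,1) (3,1) (4,1) (5,1)

Answer: 10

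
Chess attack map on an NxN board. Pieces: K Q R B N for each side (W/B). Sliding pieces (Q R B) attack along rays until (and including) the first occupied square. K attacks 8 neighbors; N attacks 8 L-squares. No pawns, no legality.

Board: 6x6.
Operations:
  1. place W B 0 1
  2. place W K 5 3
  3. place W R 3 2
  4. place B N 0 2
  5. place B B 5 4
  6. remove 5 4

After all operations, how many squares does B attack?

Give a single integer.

Op 1: place WB@(0,1)
Op 2: place WK@(5,3)
Op 3: place WR@(3,2)
Op 4: place BN@(0,2)
Op 5: place BB@(5,4)
Op 6: remove (5,4)
Per-piece attacks for B:
  BN@(0,2): attacks (1,4) (2,3) (1,0) (2,1)
Union (4 distinct): (1,0) (1,4) (2,1) (2,3)

Answer: 4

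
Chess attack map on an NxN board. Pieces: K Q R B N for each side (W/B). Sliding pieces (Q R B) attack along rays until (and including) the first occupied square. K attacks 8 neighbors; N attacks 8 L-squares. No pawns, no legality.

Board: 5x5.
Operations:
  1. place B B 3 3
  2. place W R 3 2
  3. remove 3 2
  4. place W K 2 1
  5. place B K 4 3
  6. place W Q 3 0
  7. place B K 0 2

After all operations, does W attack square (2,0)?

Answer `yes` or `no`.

Answer: yes

Derivation:
Op 1: place BB@(3,3)
Op 2: place WR@(3,2)
Op 3: remove (3,2)
Op 4: place WK@(2,1)
Op 5: place BK@(4,3)
Op 6: place WQ@(3,0)
Op 7: place BK@(0,2)
Per-piece attacks for W:
  WK@(2,1): attacks (2,2) (2,0) (3,1) (1,1) (3,2) (3,0) (1,2) (1,0)
  WQ@(3,0): attacks (3,1) (3,2) (3,3) (4,0) (2,0) (1,0) (0,0) (4,1) (2,1) [ray(0,1) blocked at (3,3); ray(-1,1) blocked at (2,1)]
W attacks (2,0): yes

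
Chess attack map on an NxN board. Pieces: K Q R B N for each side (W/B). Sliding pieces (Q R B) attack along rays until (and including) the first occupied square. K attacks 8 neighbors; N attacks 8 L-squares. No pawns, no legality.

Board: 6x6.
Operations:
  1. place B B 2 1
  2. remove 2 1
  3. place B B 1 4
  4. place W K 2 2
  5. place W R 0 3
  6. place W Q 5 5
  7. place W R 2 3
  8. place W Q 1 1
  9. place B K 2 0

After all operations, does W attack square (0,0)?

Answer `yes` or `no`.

Answer: yes

Derivation:
Op 1: place BB@(2,1)
Op 2: remove (2,1)
Op 3: place BB@(1,4)
Op 4: place WK@(2,2)
Op 5: place WR@(0,3)
Op 6: place WQ@(5,5)
Op 7: place WR@(2,3)
Op 8: place WQ@(1,1)
Op 9: place BK@(2,0)
Per-piece attacks for W:
  WR@(0,3): attacks (0,4) (0,5) (0,2) (0,1) (0,0) (1,3) (2,3) [ray(1,0) blocked at (2,3)]
  WQ@(1,1): attacks (1,2) (1,3) (1,4) (1,0) (2,1) (3,1) (4,1) (5,1) (0,1) (2,2) (2,0) (0,2) (0,0) [ray(0,1) blocked at (1,4); ray(1,1) blocked at (2,2); ray(1,-1) blocked at (2,0)]
  WK@(2,2): attacks (2,3) (2,1) (3,2) (1,2) (3,3) (3,1) (1,3) (1,1)
  WR@(2,3): attacks (2,4) (2,5) (2,2) (3,3) (4,3) (5,3) (1,3) (0,3) [ray(0,-1) blocked at (2,2); ray(-1,0) blocked at (0,3)]
  WQ@(5,5): attacks (5,4) (5,3) (5,2) (5,1) (5,0) (4,5) (3,5) (2,5) (1,5) (0,5) (4,4) (3,3) (2,2) [ray(-1,-1) blocked at (2,2)]
W attacks (0,0): yes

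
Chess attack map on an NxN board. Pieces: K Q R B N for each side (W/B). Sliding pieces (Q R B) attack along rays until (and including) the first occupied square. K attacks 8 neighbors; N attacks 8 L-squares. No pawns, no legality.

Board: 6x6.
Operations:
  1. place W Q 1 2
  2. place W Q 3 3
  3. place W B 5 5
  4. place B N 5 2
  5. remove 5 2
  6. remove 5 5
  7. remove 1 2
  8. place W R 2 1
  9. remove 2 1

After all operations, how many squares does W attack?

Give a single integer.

Op 1: place WQ@(1,2)
Op 2: place WQ@(3,3)
Op 3: place WB@(5,5)
Op 4: place BN@(5,2)
Op 5: remove (5,2)
Op 6: remove (5,5)
Op 7: remove (1,2)
Op 8: place WR@(2,1)
Op 9: remove (2,1)
Per-piece attacks for W:
  WQ@(3,3): attacks (3,4) (3,5) (3,2) (3,1) (3,0) (4,3) (5,3) (2,3) (1,3) (0,3) (4,4) (5,5) (4,2) (5,1) (2,4) (1,5) (2,2) (1,1) (0,0)
Union (19 distinct): (0,0) (0,3) (1,1) (1,3) (1,5) (2,2) (2,3) (2,4) (3,0) (3,1) (3,2) (3,4) (3,5) (4,2) (4,3) (4,4) (5,1) (5,3) (5,5)

Answer: 19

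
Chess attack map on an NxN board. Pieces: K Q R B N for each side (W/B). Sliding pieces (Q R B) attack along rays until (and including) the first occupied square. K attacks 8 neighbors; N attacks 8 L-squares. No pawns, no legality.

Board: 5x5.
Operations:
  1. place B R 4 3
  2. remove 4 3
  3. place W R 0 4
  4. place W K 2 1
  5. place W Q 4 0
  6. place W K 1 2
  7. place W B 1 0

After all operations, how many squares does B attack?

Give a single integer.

Answer: 0

Derivation:
Op 1: place BR@(4,3)
Op 2: remove (4,3)
Op 3: place WR@(0,4)
Op 4: place WK@(2,1)
Op 5: place WQ@(4,0)
Op 6: place WK@(1,2)
Op 7: place WB@(1,0)
Per-piece attacks for B:
Union (0 distinct): (none)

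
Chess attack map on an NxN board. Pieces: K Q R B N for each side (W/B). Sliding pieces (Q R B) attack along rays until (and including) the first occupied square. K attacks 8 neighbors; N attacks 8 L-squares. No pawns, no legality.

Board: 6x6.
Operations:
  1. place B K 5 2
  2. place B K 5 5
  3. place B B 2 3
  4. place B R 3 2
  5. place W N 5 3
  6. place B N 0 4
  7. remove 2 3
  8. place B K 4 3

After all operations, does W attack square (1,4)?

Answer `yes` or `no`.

Op 1: place BK@(5,2)
Op 2: place BK@(5,5)
Op 3: place BB@(2,3)
Op 4: place BR@(3,2)
Op 5: place WN@(5,3)
Op 6: place BN@(0,4)
Op 7: remove (2,3)
Op 8: place BK@(4,3)
Per-piece attacks for W:
  WN@(5,3): attacks (4,5) (3,4) (4,1) (3,2)
W attacks (1,4): no

Answer: no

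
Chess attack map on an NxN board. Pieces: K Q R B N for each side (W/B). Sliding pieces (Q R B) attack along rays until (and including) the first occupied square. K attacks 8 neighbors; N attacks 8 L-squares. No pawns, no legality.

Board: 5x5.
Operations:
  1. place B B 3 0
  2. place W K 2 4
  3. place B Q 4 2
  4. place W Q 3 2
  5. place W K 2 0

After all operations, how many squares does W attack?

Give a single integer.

Answer: 16

Derivation:
Op 1: place BB@(3,0)
Op 2: place WK@(2,4)
Op 3: place BQ@(4,2)
Op 4: place WQ@(3,2)
Op 5: place WK@(2,0)
Per-piece attacks for W:
  WK@(2,0): attacks (2,1) (3,0) (1,0) (3,1) (1,1)
  WK@(2,4): attacks (2,3) (3,4) (1,4) (3,3) (1,3)
  WQ@(3,2): attacks (3,3) (3,4) (3,1) (3,0) (4,2) (2,2) (1,2) (0,2) (4,3) (4,1) (2,3) (1,4) (2,1) (1,0) [ray(0,-1) blocked at (3,0); ray(1,0) blocked at (4,2)]
Union (16 distinct): (0,2) (1,0) (1,1) (1,2) (1,3) (1,4) (2,1) (2,2) (2,3) (3,0) (3,1) (3,3) (3,4) (4,1) (4,2) (4,3)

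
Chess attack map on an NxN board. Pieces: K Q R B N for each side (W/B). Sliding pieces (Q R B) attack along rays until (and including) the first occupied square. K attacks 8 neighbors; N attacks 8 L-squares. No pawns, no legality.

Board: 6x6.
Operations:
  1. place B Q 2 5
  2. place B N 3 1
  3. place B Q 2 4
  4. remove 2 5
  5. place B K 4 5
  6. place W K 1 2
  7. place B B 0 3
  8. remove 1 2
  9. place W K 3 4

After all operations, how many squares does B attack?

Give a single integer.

Op 1: place BQ@(2,5)
Op 2: place BN@(3,1)
Op 3: place BQ@(2,4)
Op 4: remove (2,5)
Op 5: place BK@(4,5)
Op 6: place WK@(1,2)
Op 7: place BB@(0,3)
Op 8: remove (1,2)
Op 9: place WK@(3,4)
Per-piece attacks for B:
  BB@(0,3): attacks (1,4) (2,5) (1,2) (2,1) (3,0)
  BQ@(2,4): attacks (2,5) (2,3) (2,2) (2,1) (2,0) (3,4) (1,4) (0,4) (3,5) (3,3) (4,2) (5,1) (1,5) (1,3) (0,2) [ray(1,0) blocked at (3,4)]
  BN@(3,1): attacks (4,3) (5,2) (2,3) (1,2) (5,0) (1,0)
  BK@(4,5): attacks (4,4) (5,5) (3,5) (5,4) (3,4)
Union (24 distinct): (0,2) (0,4) (1,0) (1,2) (1,3) (1,4) (1,5) (2,0) (2,1) (2,2) (2,3) (2,5) (3,0) (3,3) (3,4) (3,5) (4,2) (4,3) (4,4) (5,0) (5,1) (5,2) (5,4) (5,5)

Answer: 24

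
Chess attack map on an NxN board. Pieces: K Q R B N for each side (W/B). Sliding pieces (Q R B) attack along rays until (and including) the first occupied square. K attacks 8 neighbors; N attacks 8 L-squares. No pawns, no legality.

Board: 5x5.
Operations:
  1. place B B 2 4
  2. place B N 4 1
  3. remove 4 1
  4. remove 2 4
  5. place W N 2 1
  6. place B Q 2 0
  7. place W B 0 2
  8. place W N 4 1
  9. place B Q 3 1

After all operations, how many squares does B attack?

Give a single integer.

Answer: 17

Derivation:
Op 1: place BB@(2,4)
Op 2: place BN@(4,1)
Op 3: remove (4,1)
Op 4: remove (2,4)
Op 5: place WN@(2,1)
Op 6: place BQ@(2,0)
Op 7: place WB@(0,2)
Op 8: place WN@(4,1)
Op 9: place BQ@(3,1)
Per-piece attacks for B:
  BQ@(2,0): attacks (2,1) (3,0) (4,0) (1,0) (0,0) (3,1) (1,1) (0,2) [ray(0,1) blocked at (2,1); ray(1,1) blocked at (3,1); ray(-1,1) blocked at (0,2)]
  BQ@(3,1): attacks (3,2) (3,3) (3,4) (3,0) (4,1) (2,1) (4,2) (4,0) (2,2) (1,3) (0,4) (2,0) [ray(1,0) blocked at (4,1); ray(-1,0) blocked at (2,1); ray(-1,-1) blocked at (2,0)]
Union (17 distinct): (0,0) (0,2) (0,4) (1,0) (1,1) (1,3) (2,0) (2,1) (2,2) (3,0) (3,1) (3,2) (3,3) (3,4) (4,0) (4,1) (4,2)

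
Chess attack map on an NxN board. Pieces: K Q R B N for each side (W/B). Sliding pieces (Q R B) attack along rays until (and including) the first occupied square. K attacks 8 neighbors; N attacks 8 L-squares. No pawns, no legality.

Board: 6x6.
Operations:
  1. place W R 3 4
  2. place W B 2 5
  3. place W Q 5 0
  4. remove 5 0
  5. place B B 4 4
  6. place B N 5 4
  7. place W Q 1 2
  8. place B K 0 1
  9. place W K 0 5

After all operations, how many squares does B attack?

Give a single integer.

Op 1: place WR@(3,4)
Op 2: place WB@(2,5)
Op 3: place WQ@(5,0)
Op 4: remove (5,0)
Op 5: place BB@(4,4)
Op 6: place BN@(5,4)
Op 7: place WQ@(1,2)
Op 8: place BK@(0,1)
Op 9: place WK@(0,5)
Per-piece attacks for B:
  BK@(0,1): attacks (0,2) (0,0) (1,1) (1,2) (1,0)
  BB@(4,4): attacks (5,5) (5,3) (3,5) (3,3) (2,2) (1,1) (0,0)
  BN@(5,4): attacks (3,5) (4,2) (3,3)
Union (11 distinct): (0,0) (0,2) (1,0) (1,1) (1,2) (2,2) (3,3) (3,5) (4,2) (5,3) (5,5)

Answer: 11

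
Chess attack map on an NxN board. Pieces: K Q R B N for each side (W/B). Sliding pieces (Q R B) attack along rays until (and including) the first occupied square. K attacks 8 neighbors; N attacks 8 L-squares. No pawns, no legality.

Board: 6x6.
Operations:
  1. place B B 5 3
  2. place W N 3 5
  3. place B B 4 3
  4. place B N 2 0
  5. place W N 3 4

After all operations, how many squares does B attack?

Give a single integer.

Op 1: place BB@(5,3)
Op 2: place WN@(3,5)
Op 3: place BB@(4,3)
Op 4: place BN@(2,0)
Op 5: place WN@(3,4)
Per-piece attacks for B:
  BN@(2,0): attacks (3,2) (4,1) (1,2) (0,1)
  BB@(4,3): attacks (5,4) (5,2) (3,4) (3,2) (2,1) (1,0) [ray(-1,1) blocked at (3,4)]
  BB@(5,3): attacks (4,4) (3,5) (4,2) (3,1) (2,0) [ray(-1,1) blocked at (3,5); ray(-1,-1) blocked at (2,0)]
Union (14 distinct): (0,1) (1,0) (1,2) (2,0) (2,1) (3,1) (3,2) (3,4) (3,5) (4,1) (4,2) (4,4) (5,2) (5,4)

Answer: 14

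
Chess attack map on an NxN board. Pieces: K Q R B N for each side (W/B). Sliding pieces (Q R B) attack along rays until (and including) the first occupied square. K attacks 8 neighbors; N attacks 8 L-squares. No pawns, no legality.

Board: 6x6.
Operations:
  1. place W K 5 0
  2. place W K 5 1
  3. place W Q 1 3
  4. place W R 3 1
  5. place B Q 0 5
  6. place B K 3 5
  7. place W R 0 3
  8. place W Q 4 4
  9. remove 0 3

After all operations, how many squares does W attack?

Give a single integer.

Answer: 31

Derivation:
Op 1: place WK@(5,0)
Op 2: place WK@(5,1)
Op 3: place WQ@(1,3)
Op 4: place WR@(3,1)
Op 5: place BQ@(0,5)
Op 6: place BK@(3,5)
Op 7: place WR@(0,3)
Op 8: place WQ@(4,4)
Op 9: remove (0,3)
Per-piece attacks for W:
  WQ@(1,3): attacks (1,4) (1,5) (1,2) (1,1) (1,0) (2,3) (3,3) (4,3) (5,3) (0,3) (2,4) (3,5) (2,2) (3,1) (0,4) (0,2) [ray(1,1) blocked at (3,5); ray(1,-1) blocked at (3,1)]
  WR@(3,1): attacks (3,2) (3,3) (3,4) (3,5) (3,0) (4,1) (5,1) (2,1) (1,1) (0,1) [ray(0,1) blocked at (3,5); ray(1,0) blocked at (5,1)]
  WQ@(4,4): attacks (4,5) (4,3) (4,2) (4,1) (4,0) (5,4) (3,4) (2,4) (1,4) (0,4) (5,5) (5,3) (3,5) (3,3) (2,2) (1,1) (0,0) [ray(-1,1) blocked at (3,5)]
  WK@(5,0): attacks (5,1) (4,0) (4,1)
  WK@(5,1): attacks (5,2) (5,0) (4,1) (4,2) (4,0)
Union (31 distinct): (0,0) (0,1) (0,2) (0,3) (0,4) (1,0) (1,1) (1,2) (1,4) (1,5) (2,1) (2,2) (2,3) (2,4) (3,0) (3,1) (3,2) (3,3) (3,4) (3,5) (4,0) (4,1) (4,2) (4,3) (4,5) (5,0) (5,1) (5,2) (5,3) (5,4) (5,5)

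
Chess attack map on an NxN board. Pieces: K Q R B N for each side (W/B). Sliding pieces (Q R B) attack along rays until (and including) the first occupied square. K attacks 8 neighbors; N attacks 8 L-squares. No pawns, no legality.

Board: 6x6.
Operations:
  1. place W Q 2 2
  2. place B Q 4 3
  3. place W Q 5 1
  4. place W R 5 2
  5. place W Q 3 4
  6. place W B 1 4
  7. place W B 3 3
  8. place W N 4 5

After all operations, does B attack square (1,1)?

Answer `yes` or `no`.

Answer: no

Derivation:
Op 1: place WQ@(2,2)
Op 2: place BQ@(4,3)
Op 3: place WQ@(5,1)
Op 4: place WR@(5,2)
Op 5: place WQ@(3,4)
Op 6: place WB@(1,4)
Op 7: place WB@(3,3)
Op 8: place WN@(4,5)
Per-piece attacks for B:
  BQ@(4,3): attacks (4,4) (4,5) (4,2) (4,1) (4,0) (5,3) (3,3) (5,4) (5,2) (3,4) (3,2) (2,1) (1,0) [ray(0,1) blocked at (4,5); ray(-1,0) blocked at (3,3); ray(1,-1) blocked at (5,2); ray(-1,1) blocked at (3,4)]
B attacks (1,1): no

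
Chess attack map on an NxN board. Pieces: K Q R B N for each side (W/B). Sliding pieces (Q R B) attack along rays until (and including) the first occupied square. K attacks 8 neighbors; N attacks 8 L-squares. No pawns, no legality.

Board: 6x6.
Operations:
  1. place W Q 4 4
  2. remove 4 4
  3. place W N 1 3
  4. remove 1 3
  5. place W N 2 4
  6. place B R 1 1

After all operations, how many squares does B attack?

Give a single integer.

Answer: 10

Derivation:
Op 1: place WQ@(4,4)
Op 2: remove (4,4)
Op 3: place WN@(1,3)
Op 4: remove (1,3)
Op 5: place WN@(2,4)
Op 6: place BR@(1,1)
Per-piece attacks for B:
  BR@(1,1): attacks (1,2) (1,3) (1,4) (1,5) (1,0) (2,1) (3,1) (4,1) (5,1) (0,1)
Union (10 distinct): (0,1) (1,0) (1,2) (1,3) (1,4) (1,5) (2,1) (3,1) (4,1) (5,1)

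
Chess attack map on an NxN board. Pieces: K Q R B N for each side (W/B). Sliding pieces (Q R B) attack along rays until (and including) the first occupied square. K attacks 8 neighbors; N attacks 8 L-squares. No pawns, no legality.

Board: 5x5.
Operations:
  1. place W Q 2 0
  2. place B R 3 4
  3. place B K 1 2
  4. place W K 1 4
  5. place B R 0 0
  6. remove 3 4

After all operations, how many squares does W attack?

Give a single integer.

Answer: 15

Derivation:
Op 1: place WQ@(2,0)
Op 2: place BR@(3,4)
Op 3: place BK@(1,2)
Op 4: place WK@(1,4)
Op 5: place BR@(0,0)
Op 6: remove (3,4)
Per-piece attacks for W:
  WK@(1,4): attacks (1,3) (2,4) (0,4) (2,3) (0,3)
  WQ@(2,0): attacks (2,1) (2,2) (2,3) (2,4) (3,0) (4,0) (1,0) (0,0) (3,1) (4,2) (1,1) (0,2) [ray(-1,0) blocked at (0,0)]
Union (15 distinct): (0,0) (0,2) (0,3) (0,4) (1,0) (1,1) (1,3) (2,1) (2,2) (2,3) (2,4) (3,0) (3,1) (4,0) (4,2)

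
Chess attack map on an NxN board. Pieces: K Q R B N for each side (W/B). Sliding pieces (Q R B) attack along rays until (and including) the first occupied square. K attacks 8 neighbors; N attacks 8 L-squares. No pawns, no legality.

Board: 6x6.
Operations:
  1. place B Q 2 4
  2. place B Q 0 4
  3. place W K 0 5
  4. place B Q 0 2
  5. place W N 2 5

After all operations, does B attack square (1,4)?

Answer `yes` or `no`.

Answer: yes

Derivation:
Op 1: place BQ@(2,4)
Op 2: place BQ@(0,4)
Op 3: place WK@(0,5)
Op 4: place BQ@(0,2)
Op 5: place WN@(2,5)
Per-piece attacks for B:
  BQ@(0,2): attacks (0,3) (0,4) (0,1) (0,0) (1,2) (2,2) (3,2) (4,2) (5,2) (1,3) (2,4) (1,1) (2,0) [ray(0,1) blocked at (0,4); ray(1,1) blocked at (2,4)]
  BQ@(0,4): attacks (0,5) (0,3) (0,2) (1,4) (2,4) (1,5) (1,3) (2,2) (3,1) (4,0) [ray(0,1) blocked at (0,5); ray(0,-1) blocked at (0,2); ray(1,0) blocked at (2,4)]
  BQ@(2,4): attacks (2,5) (2,3) (2,2) (2,1) (2,0) (3,4) (4,4) (5,4) (1,4) (0,4) (3,5) (3,3) (4,2) (5,1) (1,5) (1,3) (0,2) [ray(0,1) blocked at (2,5); ray(-1,0) blocked at (0,4); ray(-1,-1) blocked at (0,2)]
B attacks (1,4): yes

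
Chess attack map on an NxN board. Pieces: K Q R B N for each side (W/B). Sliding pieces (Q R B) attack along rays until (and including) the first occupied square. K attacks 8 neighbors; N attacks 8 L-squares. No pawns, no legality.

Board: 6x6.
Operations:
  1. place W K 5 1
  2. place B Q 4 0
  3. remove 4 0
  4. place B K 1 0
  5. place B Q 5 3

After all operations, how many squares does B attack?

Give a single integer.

Answer: 18

Derivation:
Op 1: place WK@(5,1)
Op 2: place BQ@(4,0)
Op 3: remove (4,0)
Op 4: place BK@(1,0)
Op 5: place BQ@(5,3)
Per-piece attacks for B:
  BK@(1,0): attacks (1,1) (2,0) (0,0) (2,1) (0,1)
  BQ@(5,3): attacks (5,4) (5,5) (5,2) (5,1) (4,3) (3,3) (2,3) (1,3) (0,3) (4,4) (3,5) (4,2) (3,1) (2,0) [ray(0,-1) blocked at (5,1)]
Union (18 distinct): (0,0) (0,1) (0,3) (1,1) (1,3) (2,0) (2,1) (2,3) (3,1) (3,3) (3,5) (4,2) (4,3) (4,4) (5,1) (5,2) (5,4) (5,5)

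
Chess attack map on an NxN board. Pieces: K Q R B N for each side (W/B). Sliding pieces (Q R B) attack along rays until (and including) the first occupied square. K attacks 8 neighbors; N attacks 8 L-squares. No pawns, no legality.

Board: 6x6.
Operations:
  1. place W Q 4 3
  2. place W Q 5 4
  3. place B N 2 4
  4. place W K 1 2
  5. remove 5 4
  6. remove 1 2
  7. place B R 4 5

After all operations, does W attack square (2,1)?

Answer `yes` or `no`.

Answer: yes

Derivation:
Op 1: place WQ@(4,3)
Op 2: place WQ@(5,4)
Op 3: place BN@(2,4)
Op 4: place WK@(1,2)
Op 5: remove (5,4)
Op 6: remove (1,2)
Op 7: place BR@(4,5)
Per-piece attacks for W:
  WQ@(4,3): attacks (4,4) (4,5) (4,2) (4,1) (4,0) (5,3) (3,3) (2,3) (1,3) (0,3) (5,4) (5,2) (3,4) (2,5) (3,2) (2,1) (1,0) [ray(0,1) blocked at (4,5)]
W attacks (2,1): yes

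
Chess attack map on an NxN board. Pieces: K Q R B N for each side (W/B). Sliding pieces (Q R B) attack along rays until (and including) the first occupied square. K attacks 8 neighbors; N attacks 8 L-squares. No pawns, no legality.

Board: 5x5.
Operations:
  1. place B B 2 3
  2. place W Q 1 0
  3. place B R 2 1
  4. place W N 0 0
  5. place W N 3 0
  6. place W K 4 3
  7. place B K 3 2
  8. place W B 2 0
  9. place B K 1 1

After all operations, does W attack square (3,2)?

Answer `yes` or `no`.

Answer: yes

Derivation:
Op 1: place BB@(2,3)
Op 2: place WQ@(1,0)
Op 3: place BR@(2,1)
Op 4: place WN@(0,0)
Op 5: place WN@(3,0)
Op 6: place WK@(4,3)
Op 7: place BK@(3,2)
Op 8: place WB@(2,0)
Op 9: place BK@(1,1)
Per-piece attacks for W:
  WN@(0,0): attacks (1,2) (2,1)
  WQ@(1,0): attacks (1,1) (2,0) (0,0) (2,1) (0,1) [ray(0,1) blocked at (1,1); ray(1,0) blocked at (2,0); ray(-1,0) blocked at (0,0); ray(1,1) blocked at (2,1)]
  WB@(2,0): attacks (3,1) (4,2) (1,1) [ray(-1,1) blocked at (1,1)]
  WN@(3,0): attacks (4,2) (2,2) (1,1)
  WK@(4,3): attacks (4,4) (4,2) (3,3) (3,4) (3,2)
W attacks (3,2): yes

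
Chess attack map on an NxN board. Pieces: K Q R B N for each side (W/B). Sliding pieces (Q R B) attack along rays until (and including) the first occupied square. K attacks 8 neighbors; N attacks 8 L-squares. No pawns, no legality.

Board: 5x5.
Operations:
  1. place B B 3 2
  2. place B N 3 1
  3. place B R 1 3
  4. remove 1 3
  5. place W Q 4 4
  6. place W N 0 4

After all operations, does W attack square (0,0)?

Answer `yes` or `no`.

Answer: yes

Derivation:
Op 1: place BB@(3,2)
Op 2: place BN@(3,1)
Op 3: place BR@(1,3)
Op 4: remove (1,3)
Op 5: place WQ@(4,4)
Op 6: place WN@(0,4)
Per-piece attacks for W:
  WN@(0,4): attacks (1,2) (2,3)
  WQ@(4,4): attacks (4,3) (4,2) (4,1) (4,0) (3,4) (2,4) (1,4) (0,4) (3,3) (2,2) (1,1) (0,0) [ray(-1,0) blocked at (0,4)]
W attacks (0,0): yes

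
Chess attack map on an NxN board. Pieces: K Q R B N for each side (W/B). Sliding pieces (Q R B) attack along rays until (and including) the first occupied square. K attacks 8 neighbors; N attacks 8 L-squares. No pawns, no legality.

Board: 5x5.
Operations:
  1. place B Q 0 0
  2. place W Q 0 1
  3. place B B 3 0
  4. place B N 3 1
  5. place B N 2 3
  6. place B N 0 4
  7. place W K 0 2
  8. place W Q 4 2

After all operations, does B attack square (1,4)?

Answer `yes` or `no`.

Answer: no

Derivation:
Op 1: place BQ@(0,0)
Op 2: place WQ@(0,1)
Op 3: place BB@(3,0)
Op 4: place BN@(3,1)
Op 5: place BN@(2,3)
Op 6: place BN@(0,4)
Op 7: place WK@(0,2)
Op 8: place WQ@(4,2)
Per-piece attacks for B:
  BQ@(0,0): attacks (0,1) (1,0) (2,0) (3,0) (1,1) (2,2) (3,3) (4,4) [ray(0,1) blocked at (0,1); ray(1,0) blocked at (3,0)]
  BN@(0,4): attacks (1,2) (2,3)
  BN@(2,3): attacks (4,4) (0,4) (3,1) (4,2) (1,1) (0,2)
  BB@(3,0): attacks (4,1) (2,1) (1,2) (0,3)
  BN@(3,1): attacks (4,3) (2,3) (1,2) (1,0)
B attacks (1,4): no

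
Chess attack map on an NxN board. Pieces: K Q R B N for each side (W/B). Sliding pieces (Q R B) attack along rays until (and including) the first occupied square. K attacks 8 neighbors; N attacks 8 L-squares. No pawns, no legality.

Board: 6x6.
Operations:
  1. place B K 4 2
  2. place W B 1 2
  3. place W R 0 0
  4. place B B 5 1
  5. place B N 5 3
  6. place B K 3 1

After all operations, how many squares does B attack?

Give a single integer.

Answer: 16

Derivation:
Op 1: place BK@(4,2)
Op 2: place WB@(1,2)
Op 3: place WR@(0,0)
Op 4: place BB@(5,1)
Op 5: place BN@(5,3)
Op 6: place BK@(3,1)
Per-piece attacks for B:
  BK@(3,1): attacks (3,2) (3,0) (4,1) (2,1) (4,2) (4,0) (2,2) (2,0)
  BK@(4,2): attacks (4,3) (4,1) (5,2) (3,2) (5,3) (5,1) (3,3) (3,1)
  BB@(5,1): attacks (4,2) (4,0) [ray(-1,1) blocked at (4,2)]
  BN@(5,3): attacks (4,5) (3,4) (4,1) (3,2)
Union (16 distinct): (2,0) (2,1) (2,2) (3,0) (3,1) (3,2) (3,3) (3,4) (4,0) (4,1) (4,2) (4,3) (4,5) (5,1) (5,2) (5,3)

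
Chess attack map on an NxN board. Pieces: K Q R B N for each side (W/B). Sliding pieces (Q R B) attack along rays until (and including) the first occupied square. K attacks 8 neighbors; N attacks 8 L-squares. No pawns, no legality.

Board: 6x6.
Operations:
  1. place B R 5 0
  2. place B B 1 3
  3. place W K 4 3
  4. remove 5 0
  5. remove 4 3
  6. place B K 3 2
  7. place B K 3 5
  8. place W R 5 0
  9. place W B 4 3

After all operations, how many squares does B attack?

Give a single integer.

Answer: 17

Derivation:
Op 1: place BR@(5,0)
Op 2: place BB@(1,3)
Op 3: place WK@(4,3)
Op 4: remove (5,0)
Op 5: remove (4,3)
Op 6: place BK@(3,2)
Op 7: place BK@(3,5)
Op 8: place WR@(5,0)
Op 9: place WB@(4,3)
Per-piece attacks for B:
  BB@(1,3): attacks (2,4) (3,5) (2,2) (3,1) (4,0) (0,4) (0,2) [ray(1,1) blocked at (3,5)]
  BK@(3,2): attacks (3,3) (3,1) (4,2) (2,2) (4,3) (4,1) (2,3) (2,1)
  BK@(3,5): attacks (3,4) (4,5) (2,5) (4,4) (2,4)
Union (17 distinct): (0,2) (0,4) (2,1) (2,2) (2,3) (2,4) (2,5) (3,1) (3,3) (3,4) (3,5) (4,0) (4,1) (4,2) (4,3) (4,4) (4,5)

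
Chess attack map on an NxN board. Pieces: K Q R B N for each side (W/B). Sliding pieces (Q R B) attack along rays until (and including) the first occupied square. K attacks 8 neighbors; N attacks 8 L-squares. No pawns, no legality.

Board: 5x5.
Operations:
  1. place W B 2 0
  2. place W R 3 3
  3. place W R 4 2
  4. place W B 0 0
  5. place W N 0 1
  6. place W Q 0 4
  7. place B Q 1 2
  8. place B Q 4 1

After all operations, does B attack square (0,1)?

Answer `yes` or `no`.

Answer: yes

Derivation:
Op 1: place WB@(2,0)
Op 2: place WR@(3,3)
Op 3: place WR@(4,2)
Op 4: place WB@(0,0)
Op 5: place WN@(0,1)
Op 6: place WQ@(0,4)
Op 7: place BQ@(1,2)
Op 8: place BQ@(4,1)
Per-piece attacks for B:
  BQ@(1,2): attacks (1,3) (1,4) (1,1) (1,0) (2,2) (3,2) (4,2) (0,2) (2,3) (3,4) (2,1) (3,0) (0,3) (0,1) [ray(1,0) blocked at (4,2); ray(-1,-1) blocked at (0,1)]
  BQ@(4,1): attacks (4,2) (4,0) (3,1) (2,1) (1,1) (0,1) (3,2) (2,3) (1,4) (3,0) [ray(0,1) blocked at (4,2); ray(-1,0) blocked at (0,1)]
B attacks (0,1): yes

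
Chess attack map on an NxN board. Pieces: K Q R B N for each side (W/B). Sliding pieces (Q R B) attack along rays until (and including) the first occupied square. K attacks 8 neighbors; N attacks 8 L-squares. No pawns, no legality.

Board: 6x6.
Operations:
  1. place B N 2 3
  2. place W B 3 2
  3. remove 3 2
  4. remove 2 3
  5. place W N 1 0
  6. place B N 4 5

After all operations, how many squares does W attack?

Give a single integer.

Answer: 3

Derivation:
Op 1: place BN@(2,3)
Op 2: place WB@(3,2)
Op 3: remove (3,2)
Op 4: remove (2,3)
Op 5: place WN@(1,0)
Op 6: place BN@(4,5)
Per-piece attacks for W:
  WN@(1,0): attacks (2,2) (3,1) (0,2)
Union (3 distinct): (0,2) (2,2) (3,1)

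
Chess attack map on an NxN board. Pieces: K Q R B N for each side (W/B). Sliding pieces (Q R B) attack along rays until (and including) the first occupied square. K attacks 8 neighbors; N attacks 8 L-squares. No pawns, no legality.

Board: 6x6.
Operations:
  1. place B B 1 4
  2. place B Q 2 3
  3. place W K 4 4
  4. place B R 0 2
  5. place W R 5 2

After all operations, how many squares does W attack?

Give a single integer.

Answer: 15

Derivation:
Op 1: place BB@(1,4)
Op 2: place BQ@(2,3)
Op 3: place WK@(4,4)
Op 4: place BR@(0,2)
Op 5: place WR@(5,2)
Per-piece attacks for W:
  WK@(4,4): attacks (4,5) (4,3) (5,4) (3,4) (5,5) (5,3) (3,5) (3,3)
  WR@(5,2): attacks (5,3) (5,4) (5,5) (5,1) (5,0) (4,2) (3,2) (2,2) (1,2) (0,2) [ray(-1,0) blocked at (0,2)]
Union (15 distinct): (0,2) (1,2) (2,2) (3,2) (3,3) (3,4) (3,5) (4,2) (4,3) (4,5) (5,0) (5,1) (5,3) (5,4) (5,5)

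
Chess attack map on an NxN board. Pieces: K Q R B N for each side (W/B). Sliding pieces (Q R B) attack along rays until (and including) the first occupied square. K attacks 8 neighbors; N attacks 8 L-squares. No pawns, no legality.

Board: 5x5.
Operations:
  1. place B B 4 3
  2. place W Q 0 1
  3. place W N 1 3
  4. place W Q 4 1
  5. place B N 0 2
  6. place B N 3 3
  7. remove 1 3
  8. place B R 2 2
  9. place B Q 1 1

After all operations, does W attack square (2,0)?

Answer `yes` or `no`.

Op 1: place BB@(4,3)
Op 2: place WQ@(0,1)
Op 3: place WN@(1,3)
Op 4: place WQ@(4,1)
Op 5: place BN@(0,2)
Op 6: place BN@(3,3)
Op 7: remove (1,3)
Op 8: place BR@(2,2)
Op 9: place BQ@(1,1)
Per-piece attacks for W:
  WQ@(0,1): attacks (0,2) (0,0) (1,1) (1,2) (2,3) (3,4) (1,0) [ray(0,1) blocked at (0,2); ray(1,0) blocked at (1,1)]
  WQ@(4,1): attacks (4,2) (4,3) (4,0) (3,1) (2,1) (1,1) (3,2) (2,3) (1,4) (3,0) [ray(0,1) blocked at (4,3); ray(-1,0) blocked at (1,1)]
W attacks (2,0): no

Answer: no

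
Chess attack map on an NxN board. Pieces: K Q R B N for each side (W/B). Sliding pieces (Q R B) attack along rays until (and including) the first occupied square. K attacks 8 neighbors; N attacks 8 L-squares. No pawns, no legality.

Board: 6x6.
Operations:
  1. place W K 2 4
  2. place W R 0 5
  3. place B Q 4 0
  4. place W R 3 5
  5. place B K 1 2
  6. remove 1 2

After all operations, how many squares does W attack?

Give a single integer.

Op 1: place WK@(2,4)
Op 2: place WR@(0,5)
Op 3: place BQ@(4,0)
Op 4: place WR@(3,5)
Op 5: place BK@(1,2)
Op 6: remove (1,2)
Per-piece attacks for W:
  WR@(0,5): attacks (0,4) (0,3) (0,2) (0,1) (0,0) (1,5) (2,5) (3,5) [ray(1,0) blocked at (3,5)]
  WK@(2,4): attacks (2,5) (2,3) (3,4) (1,4) (3,5) (3,3) (1,5) (1,3)
  WR@(3,5): attacks (3,4) (3,3) (3,2) (3,1) (3,0) (4,5) (5,5) (2,5) (1,5) (0,5) [ray(-1,0) blocked at (0,5)]
Union (19 distinct): (0,0) (0,1) (0,2) (0,3) (0,4) (0,5) (1,3) (1,4) (1,5) (2,3) (2,5) (3,0) (3,1) (3,2) (3,3) (3,4) (3,5) (4,5) (5,5)

Answer: 19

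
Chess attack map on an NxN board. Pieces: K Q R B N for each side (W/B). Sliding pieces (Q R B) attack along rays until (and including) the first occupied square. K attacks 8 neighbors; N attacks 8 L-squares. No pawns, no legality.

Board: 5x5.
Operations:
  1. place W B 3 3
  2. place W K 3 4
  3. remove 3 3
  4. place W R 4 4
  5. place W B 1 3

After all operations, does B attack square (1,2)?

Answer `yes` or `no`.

Answer: no

Derivation:
Op 1: place WB@(3,3)
Op 2: place WK@(3,4)
Op 3: remove (3,3)
Op 4: place WR@(4,4)
Op 5: place WB@(1,3)
Per-piece attacks for B:
B attacks (1,2): no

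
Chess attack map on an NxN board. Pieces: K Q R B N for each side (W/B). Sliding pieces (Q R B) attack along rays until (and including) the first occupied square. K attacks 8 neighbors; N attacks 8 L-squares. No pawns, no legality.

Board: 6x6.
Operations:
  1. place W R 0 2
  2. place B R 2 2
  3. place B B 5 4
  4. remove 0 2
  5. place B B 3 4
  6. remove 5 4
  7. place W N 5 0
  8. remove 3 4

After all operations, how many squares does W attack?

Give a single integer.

Answer: 2

Derivation:
Op 1: place WR@(0,2)
Op 2: place BR@(2,2)
Op 3: place BB@(5,4)
Op 4: remove (0,2)
Op 5: place BB@(3,4)
Op 6: remove (5,4)
Op 7: place WN@(5,0)
Op 8: remove (3,4)
Per-piece attacks for W:
  WN@(5,0): attacks (4,2) (3,1)
Union (2 distinct): (3,1) (4,2)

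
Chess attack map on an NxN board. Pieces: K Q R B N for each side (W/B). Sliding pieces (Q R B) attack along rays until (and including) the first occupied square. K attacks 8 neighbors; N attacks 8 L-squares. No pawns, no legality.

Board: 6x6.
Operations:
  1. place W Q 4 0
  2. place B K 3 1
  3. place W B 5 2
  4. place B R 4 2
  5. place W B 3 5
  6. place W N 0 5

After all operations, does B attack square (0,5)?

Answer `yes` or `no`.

Op 1: place WQ@(4,0)
Op 2: place BK@(3,1)
Op 3: place WB@(5,2)
Op 4: place BR@(4,2)
Op 5: place WB@(3,5)
Op 6: place WN@(0,5)
Per-piece attacks for B:
  BK@(3,1): attacks (3,2) (3,0) (4,1) (2,1) (4,2) (4,0) (2,2) (2,0)
  BR@(4,2): attacks (4,3) (4,4) (4,5) (4,1) (4,0) (5,2) (3,2) (2,2) (1,2) (0,2) [ray(0,-1) blocked at (4,0); ray(1,0) blocked at (5,2)]
B attacks (0,5): no

Answer: no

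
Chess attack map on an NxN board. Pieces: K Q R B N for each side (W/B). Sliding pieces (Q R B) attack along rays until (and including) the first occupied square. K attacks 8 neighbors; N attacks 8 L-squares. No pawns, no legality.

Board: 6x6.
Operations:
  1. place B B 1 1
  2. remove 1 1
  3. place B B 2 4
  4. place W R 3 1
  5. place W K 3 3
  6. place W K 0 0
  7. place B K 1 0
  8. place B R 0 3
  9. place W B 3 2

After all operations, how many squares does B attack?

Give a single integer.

Op 1: place BB@(1,1)
Op 2: remove (1,1)
Op 3: place BB@(2,4)
Op 4: place WR@(3,1)
Op 5: place WK@(3,3)
Op 6: place WK@(0,0)
Op 7: place BK@(1,0)
Op 8: place BR@(0,3)
Op 9: place WB@(3,2)
Per-piece attacks for B:
  BR@(0,3): attacks (0,4) (0,5) (0,2) (0,1) (0,0) (1,3) (2,3) (3,3) [ray(0,-1) blocked at (0,0); ray(1,0) blocked at (3,3)]
  BK@(1,0): attacks (1,1) (2,0) (0,0) (2,1) (0,1)
  BB@(2,4): attacks (3,5) (3,3) (1,5) (1,3) (0,2) [ray(1,-1) blocked at (3,3)]
Union (13 distinct): (0,0) (0,1) (0,2) (0,4) (0,5) (1,1) (1,3) (1,5) (2,0) (2,1) (2,3) (3,3) (3,5)

Answer: 13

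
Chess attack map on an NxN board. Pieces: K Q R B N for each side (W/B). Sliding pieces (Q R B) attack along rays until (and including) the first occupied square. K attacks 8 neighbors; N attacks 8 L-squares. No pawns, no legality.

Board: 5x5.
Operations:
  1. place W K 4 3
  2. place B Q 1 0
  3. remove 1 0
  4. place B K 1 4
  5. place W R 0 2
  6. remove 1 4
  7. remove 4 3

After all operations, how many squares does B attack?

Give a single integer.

Answer: 0

Derivation:
Op 1: place WK@(4,3)
Op 2: place BQ@(1,0)
Op 3: remove (1,0)
Op 4: place BK@(1,4)
Op 5: place WR@(0,2)
Op 6: remove (1,4)
Op 7: remove (4,3)
Per-piece attacks for B:
Union (0 distinct): (none)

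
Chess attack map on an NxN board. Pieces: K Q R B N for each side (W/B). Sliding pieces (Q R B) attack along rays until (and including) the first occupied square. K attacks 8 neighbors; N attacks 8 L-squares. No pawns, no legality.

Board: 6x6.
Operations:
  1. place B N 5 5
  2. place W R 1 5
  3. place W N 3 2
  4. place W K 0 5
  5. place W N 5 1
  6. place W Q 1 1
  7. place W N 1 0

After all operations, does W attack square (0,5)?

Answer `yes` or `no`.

Op 1: place BN@(5,5)
Op 2: place WR@(1,5)
Op 3: place WN@(3,2)
Op 4: place WK@(0,5)
Op 5: place WN@(5,1)
Op 6: place WQ@(1,1)
Op 7: place WN@(1,0)
Per-piece attacks for W:
  WK@(0,5): attacks (0,4) (1,5) (1,4)
  WN@(1,0): attacks (2,2) (3,1) (0,2)
  WQ@(1,1): attacks (1,2) (1,3) (1,4) (1,5) (1,0) (2,1) (3,1) (4,1) (5,1) (0,1) (2,2) (3,3) (4,4) (5,5) (2,0) (0,2) (0,0) [ray(0,1) blocked at (1,5); ray(0,-1) blocked at (1,0); ray(1,0) blocked at (5,1); ray(1,1) blocked at (5,5)]
  WR@(1,5): attacks (1,4) (1,3) (1,2) (1,1) (2,5) (3,5) (4,5) (5,5) (0,5) [ray(0,-1) blocked at (1,1); ray(1,0) blocked at (5,5); ray(-1,0) blocked at (0,5)]
  WN@(3,2): attacks (4,4) (5,3) (2,4) (1,3) (4,0) (5,1) (2,0) (1,1)
  WN@(5,1): attacks (4,3) (3,2) (3,0)
W attacks (0,5): yes

Answer: yes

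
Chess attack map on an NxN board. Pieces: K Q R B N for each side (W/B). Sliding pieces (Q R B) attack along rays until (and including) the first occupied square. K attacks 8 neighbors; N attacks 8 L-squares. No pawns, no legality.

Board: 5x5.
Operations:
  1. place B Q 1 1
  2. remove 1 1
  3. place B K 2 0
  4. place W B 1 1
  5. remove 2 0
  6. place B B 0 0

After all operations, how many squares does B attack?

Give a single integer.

Answer: 1

Derivation:
Op 1: place BQ@(1,1)
Op 2: remove (1,1)
Op 3: place BK@(2,0)
Op 4: place WB@(1,1)
Op 5: remove (2,0)
Op 6: place BB@(0,0)
Per-piece attacks for B:
  BB@(0,0): attacks (1,1) [ray(1,1) blocked at (1,1)]
Union (1 distinct): (1,1)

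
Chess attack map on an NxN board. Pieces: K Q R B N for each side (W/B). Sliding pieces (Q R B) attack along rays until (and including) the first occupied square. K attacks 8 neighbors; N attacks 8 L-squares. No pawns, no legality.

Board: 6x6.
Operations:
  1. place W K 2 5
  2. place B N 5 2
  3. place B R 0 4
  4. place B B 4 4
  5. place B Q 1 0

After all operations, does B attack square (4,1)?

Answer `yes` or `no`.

Answer: no

Derivation:
Op 1: place WK@(2,5)
Op 2: place BN@(5,2)
Op 3: place BR@(0,4)
Op 4: place BB@(4,4)
Op 5: place BQ@(1,0)
Per-piece attacks for B:
  BR@(0,4): attacks (0,5) (0,3) (0,2) (0,1) (0,0) (1,4) (2,4) (3,4) (4,4) [ray(1,0) blocked at (4,4)]
  BQ@(1,0): attacks (1,1) (1,2) (1,3) (1,4) (1,5) (2,0) (3,0) (4,0) (5,0) (0,0) (2,1) (3,2) (4,3) (5,4) (0,1)
  BB@(4,4): attacks (5,5) (5,3) (3,5) (3,3) (2,2) (1,1) (0,0)
  BN@(5,2): attacks (4,4) (3,3) (4,0) (3,1)
B attacks (4,1): no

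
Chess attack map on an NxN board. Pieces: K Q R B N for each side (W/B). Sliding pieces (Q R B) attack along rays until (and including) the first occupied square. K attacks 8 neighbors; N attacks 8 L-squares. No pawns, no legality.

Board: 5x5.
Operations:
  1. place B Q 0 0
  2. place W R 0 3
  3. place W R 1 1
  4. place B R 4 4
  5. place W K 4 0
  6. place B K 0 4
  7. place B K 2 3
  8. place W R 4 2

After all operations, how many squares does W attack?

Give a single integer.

Op 1: place BQ@(0,0)
Op 2: place WR@(0,3)
Op 3: place WR@(1,1)
Op 4: place BR@(4,4)
Op 5: place WK@(4,0)
Op 6: place BK@(0,4)
Op 7: place BK@(2,3)
Op 8: place WR@(4,2)
Per-piece attacks for W:
  WR@(0,3): attacks (0,4) (0,2) (0,1) (0,0) (1,3) (2,3) [ray(0,1) blocked at (0,4); ray(0,-1) blocked at (0,0); ray(1,0) blocked at (2,3)]
  WR@(1,1): attacks (1,2) (1,3) (1,4) (1,0) (2,1) (3,1) (4,1) (0,1)
  WK@(4,0): attacks (4,1) (3,0) (3,1)
  WR@(4,2): attacks (4,3) (4,4) (4,1) (4,0) (3,2) (2,2) (1,2) (0,2) [ray(0,1) blocked at (4,4); ray(0,-1) blocked at (4,0)]
Union (18 distinct): (0,0) (0,1) (0,2) (0,4) (1,0) (1,2) (1,3) (1,4) (2,1) (2,2) (2,3) (3,0) (3,1) (3,2) (4,0) (4,1) (4,3) (4,4)

Answer: 18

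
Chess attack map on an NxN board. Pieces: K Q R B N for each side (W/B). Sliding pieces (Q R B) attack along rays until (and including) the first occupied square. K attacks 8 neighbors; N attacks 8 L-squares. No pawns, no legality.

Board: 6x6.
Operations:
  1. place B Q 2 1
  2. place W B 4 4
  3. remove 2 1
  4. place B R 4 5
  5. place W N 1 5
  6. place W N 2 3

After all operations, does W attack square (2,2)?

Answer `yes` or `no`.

Answer: yes

Derivation:
Op 1: place BQ@(2,1)
Op 2: place WB@(4,4)
Op 3: remove (2,1)
Op 4: place BR@(4,5)
Op 5: place WN@(1,5)
Op 6: place WN@(2,3)
Per-piece attacks for W:
  WN@(1,5): attacks (2,3) (3,4) (0,3)
  WN@(2,3): attacks (3,5) (4,4) (1,5) (0,4) (3,1) (4,2) (1,1) (0,2)
  WB@(4,4): attacks (5,5) (5,3) (3,5) (3,3) (2,2) (1,1) (0,0)
W attacks (2,2): yes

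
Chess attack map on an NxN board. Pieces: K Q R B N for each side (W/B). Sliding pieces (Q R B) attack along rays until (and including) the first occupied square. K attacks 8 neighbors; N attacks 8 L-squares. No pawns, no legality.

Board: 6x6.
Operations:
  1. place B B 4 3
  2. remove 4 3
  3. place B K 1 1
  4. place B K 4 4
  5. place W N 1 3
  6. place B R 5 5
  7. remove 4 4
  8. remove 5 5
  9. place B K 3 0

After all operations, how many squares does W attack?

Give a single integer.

Op 1: place BB@(4,3)
Op 2: remove (4,3)
Op 3: place BK@(1,1)
Op 4: place BK@(4,4)
Op 5: place WN@(1,3)
Op 6: place BR@(5,5)
Op 7: remove (4,4)
Op 8: remove (5,5)
Op 9: place BK@(3,0)
Per-piece attacks for W:
  WN@(1,3): attacks (2,5) (3,4) (0,5) (2,1) (3,2) (0,1)
Union (6 distinct): (0,1) (0,5) (2,1) (2,5) (3,2) (3,4)

Answer: 6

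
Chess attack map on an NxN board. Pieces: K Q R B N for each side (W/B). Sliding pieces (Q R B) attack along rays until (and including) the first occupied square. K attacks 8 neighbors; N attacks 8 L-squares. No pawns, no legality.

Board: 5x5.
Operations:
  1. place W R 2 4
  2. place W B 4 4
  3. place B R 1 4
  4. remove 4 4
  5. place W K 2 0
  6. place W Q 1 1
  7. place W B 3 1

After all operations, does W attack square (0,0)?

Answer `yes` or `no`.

Op 1: place WR@(2,4)
Op 2: place WB@(4,4)
Op 3: place BR@(1,4)
Op 4: remove (4,4)
Op 5: place WK@(2,0)
Op 6: place WQ@(1,1)
Op 7: place WB@(3,1)
Per-piece attacks for W:
  WQ@(1,1): attacks (1,2) (1,3) (1,4) (1,0) (2,1) (3,1) (0,1) (2,2) (3,3) (4,4) (2,0) (0,2) (0,0) [ray(0,1) blocked at (1,4); ray(1,0) blocked at (3,1); ray(1,-1) blocked at (2,0)]
  WK@(2,0): attacks (2,1) (3,0) (1,0) (3,1) (1,1)
  WR@(2,4): attacks (2,3) (2,2) (2,1) (2,0) (3,4) (4,4) (1,4) [ray(0,-1) blocked at (2,0); ray(-1,0) blocked at (1,4)]
  WB@(3,1): attacks (4,2) (4,0) (2,2) (1,3) (0,4) (2,0) [ray(-1,-1) blocked at (2,0)]
W attacks (0,0): yes

Answer: yes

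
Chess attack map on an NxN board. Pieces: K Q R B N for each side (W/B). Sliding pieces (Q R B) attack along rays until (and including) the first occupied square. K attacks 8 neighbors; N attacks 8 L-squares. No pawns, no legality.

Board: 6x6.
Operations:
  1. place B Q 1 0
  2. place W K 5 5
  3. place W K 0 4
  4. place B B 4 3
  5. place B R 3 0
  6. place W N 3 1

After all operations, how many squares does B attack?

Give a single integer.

Answer: 20

Derivation:
Op 1: place BQ@(1,0)
Op 2: place WK@(5,5)
Op 3: place WK@(0,4)
Op 4: place BB@(4,3)
Op 5: place BR@(3,0)
Op 6: place WN@(3,1)
Per-piece attacks for B:
  BQ@(1,0): attacks (1,1) (1,2) (1,3) (1,4) (1,5) (2,0) (3,0) (0,0) (2,1) (3,2) (4,3) (0,1) [ray(1,0) blocked at (3,0); ray(1,1) blocked at (4,3)]
  BR@(3,0): attacks (3,1) (4,0) (5,0) (2,0) (1,0) [ray(0,1) blocked at (3,1); ray(-1,0) blocked at (1,0)]
  BB@(4,3): attacks (5,4) (5,2) (3,4) (2,5) (3,2) (2,1) (1,0) [ray(-1,-1) blocked at (1,0)]
Union (20 distinct): (0,0) (0,1) (1,0) (1,1) (1,2) (1,3) (1,4) (1,5) (2,0) (2,1) (2,5) (3,0) (3,1) (3,2) (3,4) (4,0) (4,3) (5,0) (5,2) (5,4)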